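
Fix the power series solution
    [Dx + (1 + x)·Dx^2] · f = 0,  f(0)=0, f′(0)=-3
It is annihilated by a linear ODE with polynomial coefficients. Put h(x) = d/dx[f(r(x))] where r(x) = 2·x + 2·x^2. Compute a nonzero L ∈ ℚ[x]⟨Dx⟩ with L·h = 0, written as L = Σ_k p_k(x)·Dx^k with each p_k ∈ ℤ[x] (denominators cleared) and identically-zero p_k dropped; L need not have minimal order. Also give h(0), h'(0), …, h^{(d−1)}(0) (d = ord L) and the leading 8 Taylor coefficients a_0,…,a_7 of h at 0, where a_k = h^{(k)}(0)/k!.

f: a_k = 0, -3, 3/2, -1, 3/4, -3/5, 1/2, -3/7, …
h₀=f(r): pull back L_f along r ⇒ L₀.
Derive L from L₀ (diff closure).
L = (4·x + 4·x^2) + (1 + 4·x + 6·x^2 + 4·x^3)·Dx  (order 1).
h: a_k = -6, 0, 12, -24, 24, 0, -48, 96, …
ICs: h(0) = -6.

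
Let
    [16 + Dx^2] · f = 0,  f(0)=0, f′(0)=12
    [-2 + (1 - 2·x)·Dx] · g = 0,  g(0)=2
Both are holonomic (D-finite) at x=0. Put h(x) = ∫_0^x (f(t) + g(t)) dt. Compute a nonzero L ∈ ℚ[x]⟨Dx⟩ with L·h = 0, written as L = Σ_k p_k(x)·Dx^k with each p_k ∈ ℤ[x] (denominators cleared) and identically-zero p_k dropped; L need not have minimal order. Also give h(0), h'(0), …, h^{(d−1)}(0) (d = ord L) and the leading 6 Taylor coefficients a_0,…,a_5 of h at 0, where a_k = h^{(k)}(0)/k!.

L = (-160 + 256·x - 256·x^2)·Dx + (48 - 224·x + 384·x^2 - 256·x^3)·Dx^2 + (-10 + 16·x - 16·x^2)·Dx^3 + (3 - 14·x + 24·x^2 - 16·x^3)·Dx^4  (order 4).
h: a_k = 0, 2, 8, 8/3, -4, 32/5, …
ICs: h(0) = 0, h′(0) = 2, h′′(0) = 16, h′′′(0) = 16.

f: a_k = 0, 12, 0, -32, 0, 128/5, …
g: a_k = 2, 4, 8, 16, 32, 64, …
Weyl lclm of L_f,L_g ⇒ L₀ (ord ≤ 3).
∫: right-multiply L₀ by Dx.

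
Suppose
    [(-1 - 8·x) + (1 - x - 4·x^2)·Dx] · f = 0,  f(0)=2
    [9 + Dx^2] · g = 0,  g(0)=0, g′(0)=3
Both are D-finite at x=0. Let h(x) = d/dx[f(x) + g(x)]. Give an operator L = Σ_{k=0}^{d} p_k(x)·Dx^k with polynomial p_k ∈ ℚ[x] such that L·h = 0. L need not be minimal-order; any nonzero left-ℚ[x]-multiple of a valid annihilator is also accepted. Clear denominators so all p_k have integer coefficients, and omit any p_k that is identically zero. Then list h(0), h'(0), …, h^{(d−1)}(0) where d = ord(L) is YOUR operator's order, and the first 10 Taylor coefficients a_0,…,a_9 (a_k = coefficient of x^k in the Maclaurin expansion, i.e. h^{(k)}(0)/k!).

L = (2358 + 13068·x + 57006·x^2 + 38520·x^3 + 83520·x^4 + 31104·x^5 + 41472·x^6) + (-189 - 1413·x + 1251·x^2 + 4203·x^3 + 5580·x^4 + 11952·x^5 + 12096·x^6 + 13824·x^7)·Dx + (262 + 1452·x + 6334·x^2 + 4280·x^3 + 9280·x^4 + 3456·x^5 + 4608·x^6)·Dx^2 + (-21 - 157·x + 139·x^2 + 467·x^3 + 620·x^4 + 1328·x^5 + 1344·x^6 + 1536·x^7)·Dx^3  (order 3).
h: a_k = 5, 20, 81/2, 232, 5281/8, 2172, 493677/80, 18640, 236196747/4480, 151780, …
ICs: h(0) = 5, h′(0) = 20, h′′(0) = 81.

f: a_k = 2, 2, 10, 18, 58, 130, 362, 882, 2330, 5858, …
g: a_k = 0, 3, 0, -9/2, 0, 81/40, 0, -243/560, 0, 243/4480, …
L₀ := lclm(L_f,L_g); ord L₀ ≤ 1+2.
h=h₀': d/dx-closure on L₀ ⇒ L.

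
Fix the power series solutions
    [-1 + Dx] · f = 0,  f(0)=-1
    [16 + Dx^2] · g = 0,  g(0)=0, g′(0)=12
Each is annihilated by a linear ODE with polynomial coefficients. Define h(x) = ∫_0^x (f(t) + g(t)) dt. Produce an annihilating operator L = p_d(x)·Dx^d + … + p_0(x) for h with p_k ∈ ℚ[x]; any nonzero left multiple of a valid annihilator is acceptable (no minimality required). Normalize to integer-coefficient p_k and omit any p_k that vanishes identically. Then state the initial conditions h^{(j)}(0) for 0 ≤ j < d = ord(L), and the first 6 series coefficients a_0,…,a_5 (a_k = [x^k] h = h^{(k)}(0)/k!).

L = -16·Dx + 16·Dx^2 - Dx^3 + Dx^4  (order 4).
h: a_k = 0, -1, 11/2, -1/6, -193/24, -1/120, …
ICs: h(0) = 0, h′(0) = -1, h′′(0) = 11, h′′′(0) = -1.

f: a_k = -1, -1, -1/2, -1/6, -1/24, -1/120, …
g: a_k = 0, 12, 0, -32, 0, 128/5, …
L₀ := lclm(L_f,L_g); ord L₀ ≤ 1+2.
Integrate: L := L₀·Dx.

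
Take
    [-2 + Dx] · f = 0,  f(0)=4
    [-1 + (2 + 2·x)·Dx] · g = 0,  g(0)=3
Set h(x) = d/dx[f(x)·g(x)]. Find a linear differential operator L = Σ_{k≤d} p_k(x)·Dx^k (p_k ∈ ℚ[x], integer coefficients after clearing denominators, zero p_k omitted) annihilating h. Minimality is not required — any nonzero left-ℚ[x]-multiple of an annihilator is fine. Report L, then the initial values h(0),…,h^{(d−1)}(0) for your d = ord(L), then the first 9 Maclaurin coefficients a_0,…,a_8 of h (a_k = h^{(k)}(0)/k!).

f: a_k = 4, 8, 8, 16/3, 8/3, 16/15, 16/45, 32/315, 8/315, …
g: a_k = 3, 3/2, -3/8, 3/16, -15/128, 21/256, -63/1024, 99/2048, -1287/32768, …
h₀=f·g: eliminate ⇒ L₀, order ≤ 1·1.
h₀' ⇒ L via d/dx closure of L₀.
L = (23 + 40·x + 16·x^2) + (-10 - 18·x - 8·x^2)·Dx  (order 1).
h: a_k = 30, 69, 309/4, 449/8, 1949/64, 1643/128, 36047/7680, 135617/107520, 815221/1720320, …
ICs: h(0) = 30.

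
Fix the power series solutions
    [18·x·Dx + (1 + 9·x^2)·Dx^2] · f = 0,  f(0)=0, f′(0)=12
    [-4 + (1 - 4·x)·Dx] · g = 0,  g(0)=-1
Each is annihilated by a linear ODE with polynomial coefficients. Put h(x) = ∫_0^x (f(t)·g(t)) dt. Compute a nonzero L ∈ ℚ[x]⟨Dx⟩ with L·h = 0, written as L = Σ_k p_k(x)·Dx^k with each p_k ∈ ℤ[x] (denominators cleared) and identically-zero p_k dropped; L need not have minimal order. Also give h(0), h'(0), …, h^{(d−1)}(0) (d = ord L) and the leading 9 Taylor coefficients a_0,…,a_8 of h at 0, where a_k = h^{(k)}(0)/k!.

f: a_k = 0, 12, 0, -36, 0, 972/5, 0, -8748/7, 0, …
g: a_k = -1, -4, -16, -64, -256, -1024, -4096, -16384, -65536, …
Product ⇒ symmetric product L₀, ord ≤ 2.
Integrate: L := L₀·Dx.
L = 72·x·Dx + (8 - 18·x + 144·x^2)·Dx^2 + (-1 + 4·x - 9·x^2 + 36·x^3)·Dx^3  (order 3).
h: a_k = 0, 0, -6, -16, -39, -624/5, -2242/5, -53808/35, -365721/70, …
ICs: h(0) = 0, h′(0) = 0, h′′(0) = -12.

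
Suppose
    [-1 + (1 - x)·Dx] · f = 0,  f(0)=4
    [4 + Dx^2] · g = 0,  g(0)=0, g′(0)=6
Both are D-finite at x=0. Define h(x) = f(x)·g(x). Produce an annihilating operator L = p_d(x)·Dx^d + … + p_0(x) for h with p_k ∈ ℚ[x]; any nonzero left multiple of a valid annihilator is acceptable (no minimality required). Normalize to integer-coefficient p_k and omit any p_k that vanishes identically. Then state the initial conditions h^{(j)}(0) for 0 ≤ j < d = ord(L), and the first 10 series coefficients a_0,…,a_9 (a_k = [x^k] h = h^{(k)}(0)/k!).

L = (-4 + 4·x) + 2·Dx + (-1 + x)·Dx^2  (order 2).
h: a_k = 0, 24, 24, 8, 8, 56/5, 56/5, 1144/105, 1144/105, 10312/945, …
ICs: h(0) = 0, h′(0) = 24.

f: a_k = 4, 4, 4, 4, 4, 4, 4, 4, 4, 4, …
g: a_k = 0, 6, 0, -4, 0, 4/5, 0, -8/105, 0, 4/945, …
Product ⇒ symmetric product L₀, ord ≤ 2.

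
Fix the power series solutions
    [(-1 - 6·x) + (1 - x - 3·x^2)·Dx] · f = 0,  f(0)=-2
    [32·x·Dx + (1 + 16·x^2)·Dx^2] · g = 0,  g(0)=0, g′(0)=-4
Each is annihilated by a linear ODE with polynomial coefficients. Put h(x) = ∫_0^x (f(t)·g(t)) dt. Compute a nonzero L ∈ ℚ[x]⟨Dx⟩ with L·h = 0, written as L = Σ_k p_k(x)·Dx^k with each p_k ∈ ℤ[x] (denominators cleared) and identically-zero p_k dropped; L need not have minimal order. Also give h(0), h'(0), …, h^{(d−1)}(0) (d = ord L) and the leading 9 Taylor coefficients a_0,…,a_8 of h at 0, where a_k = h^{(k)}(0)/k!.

f: a_k = -2, -2, -8, -14, -38, -80, -194, -434, -1016, …
g: a_k = 0, -4, 0, 64/3, 0, -1024/5, 0, 16384/7, 0, …
f·g: L₀ = L_f ⊗_s L_g, ord ≤ 1·2.
h=∫₀ˣh₀: take L = L₀·Dx.
L = (6 + 32·x + 288·x^2)·Dx + (2 - 20·x + 64·x^2 + 288·x^3)·Dx^2 + (-1 + x - 13·x^2 + 16·x^3 + 48·x^4)·Dx^3  (order 3).
h: a_k = 0, 0, 4, 8/3, -8/3, 8/3, 2932/45, 6464/105, -40391/105, …
ICs: h(0) = 0, h′(0) = 0, h′′(0) = 8.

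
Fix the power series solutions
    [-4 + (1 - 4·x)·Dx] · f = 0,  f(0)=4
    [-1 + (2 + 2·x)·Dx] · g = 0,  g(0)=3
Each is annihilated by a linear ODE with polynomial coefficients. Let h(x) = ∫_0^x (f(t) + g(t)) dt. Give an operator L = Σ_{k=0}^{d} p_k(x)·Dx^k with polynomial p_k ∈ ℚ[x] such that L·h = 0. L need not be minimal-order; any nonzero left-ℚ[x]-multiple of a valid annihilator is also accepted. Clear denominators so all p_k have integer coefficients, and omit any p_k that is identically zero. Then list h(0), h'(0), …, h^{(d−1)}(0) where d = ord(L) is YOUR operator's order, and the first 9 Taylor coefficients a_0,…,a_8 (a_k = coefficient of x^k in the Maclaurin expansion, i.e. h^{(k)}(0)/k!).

f: a_k = 4, 16, 64, 256, 1024, 4096, 16384, 65536, 262144, …
g: a_k = 3, 3/2, -3/8, 3/16, -15/128, 21/256, -63/1024, 99/2048, -1287/32768, …
L₀ := lclm(L_f,L_g); ord L₀ ≤ 1+1.
Integrate: L := L₀·Dx.
L = (-68 - 48·x)·Dx + (129 + 248·x + 144·x^2)·Dx^2 + (-14 + 18·x + 128·x^2 + 96·x^3)·Dx^3  (order 3).
h: a_k = 0, 7, 35/4, 509/24, 4099/64, 131057/640, 1048597/1536, 16777153/7168, 134217827/16384, …
ICs: h(0) = 0, h′(0) = 7, h′′(0) = 35/2.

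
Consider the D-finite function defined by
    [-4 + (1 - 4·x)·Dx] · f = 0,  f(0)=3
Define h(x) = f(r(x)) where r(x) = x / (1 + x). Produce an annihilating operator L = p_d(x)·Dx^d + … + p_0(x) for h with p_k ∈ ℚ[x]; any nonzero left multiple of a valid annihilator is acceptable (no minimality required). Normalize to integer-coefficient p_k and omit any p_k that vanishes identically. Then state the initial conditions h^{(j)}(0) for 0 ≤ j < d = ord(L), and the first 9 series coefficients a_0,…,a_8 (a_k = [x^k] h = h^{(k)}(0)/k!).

f: a_k = 3, 12, 48, 192, 768, 3072, 12288, 49152, 196608, …
L₀ from L_f via x↦r, Dx↦r'^{-1}Dx.
L = 4 + (-1 + 2·x + 3·x^2)·Dx  (order 1).
h: a_k = 3, 12, 36, 108, 324, 972, 2916, 8748, 26244, …
ICs: h(0) = 3.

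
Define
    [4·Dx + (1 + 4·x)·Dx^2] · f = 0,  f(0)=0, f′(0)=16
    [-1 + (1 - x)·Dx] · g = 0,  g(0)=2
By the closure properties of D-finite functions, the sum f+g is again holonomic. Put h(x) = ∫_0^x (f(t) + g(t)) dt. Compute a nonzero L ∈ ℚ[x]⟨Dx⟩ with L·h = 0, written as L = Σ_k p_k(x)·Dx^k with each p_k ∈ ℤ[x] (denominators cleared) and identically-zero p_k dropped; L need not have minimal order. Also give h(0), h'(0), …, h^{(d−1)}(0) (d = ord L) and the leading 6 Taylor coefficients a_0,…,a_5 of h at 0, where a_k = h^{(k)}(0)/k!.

L = (-44 - 16·x)·Dx^2 + (13 - 56·x - 32·x^2)·Dx^3 + (3 + 11·x - 6·x^2 - 8·x^3)·Dx^4  (order 4).
h: a_k = 0, 2, 9, -10, 131/6, -254/5, …
ICs: h(0) = 0, h′(0) = 2, h′′(0) = 18, h′′′(0) = -60.

f: a_k = 0, 16, -32, 256/3, -256, 4096/5, …
g: a_k = 2, 2, 2, 2, 2, 2, …
f+g: L₀ = lclm(L_f,L_g), ord ≤ 2+1.
∫: right-multiply L₀ by Dx.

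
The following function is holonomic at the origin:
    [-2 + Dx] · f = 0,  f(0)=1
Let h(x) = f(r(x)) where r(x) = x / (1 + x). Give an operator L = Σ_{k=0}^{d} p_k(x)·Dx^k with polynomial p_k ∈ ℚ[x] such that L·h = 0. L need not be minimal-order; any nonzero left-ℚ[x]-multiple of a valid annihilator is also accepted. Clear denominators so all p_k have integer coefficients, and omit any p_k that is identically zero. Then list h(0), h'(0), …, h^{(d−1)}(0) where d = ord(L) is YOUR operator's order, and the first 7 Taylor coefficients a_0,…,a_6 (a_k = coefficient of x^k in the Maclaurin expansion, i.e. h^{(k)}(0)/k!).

f: a_k = 1, 2, 2, 4/3, 2/3, 4/15, 4/45, …
h₀=f(r): pull back L_f along r ⇒ L₀.
L = -2 + (1 + 2·x + x^2)·Dx  (order 1).
h: a_k = 1, 2, 0, -2/3, 2/3, -2/5, 4/45, …
ICs: h(0) = 1.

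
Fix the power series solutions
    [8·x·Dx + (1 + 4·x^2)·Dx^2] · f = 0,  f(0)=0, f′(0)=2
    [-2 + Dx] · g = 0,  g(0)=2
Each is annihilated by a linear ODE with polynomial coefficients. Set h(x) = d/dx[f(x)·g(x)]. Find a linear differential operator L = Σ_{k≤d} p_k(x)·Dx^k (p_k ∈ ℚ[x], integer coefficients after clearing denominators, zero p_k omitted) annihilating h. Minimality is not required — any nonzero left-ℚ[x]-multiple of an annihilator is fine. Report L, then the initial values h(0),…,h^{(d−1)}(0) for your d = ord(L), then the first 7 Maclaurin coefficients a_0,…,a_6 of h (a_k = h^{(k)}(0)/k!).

f: a_k = 0, 2, 0, -8/3, 0, 32/5, 0, …
g: a_k = 2, 4, 4, 8/3, 4/3, 8/15, 8/45, …
L₀ := L_f ⊗_s L_g (sym. prod.), ord ≤ 2.
h=h₀': d/dx-closure on L₀ ⇒ L.
L = (4 + 40·x - 48·x^2 + 32·x^3) + (-24·x + 32·x^2 - 32·x^3)·Dx + (-1 + 2·x - 4·x^2 + 8·x^3)·Dx^2  (order 2).
h: a_k = 4, 16, 8, -64/3, 24, 352/3, -496/5, …
ICs: h(0) = 4, h′(0) = 16.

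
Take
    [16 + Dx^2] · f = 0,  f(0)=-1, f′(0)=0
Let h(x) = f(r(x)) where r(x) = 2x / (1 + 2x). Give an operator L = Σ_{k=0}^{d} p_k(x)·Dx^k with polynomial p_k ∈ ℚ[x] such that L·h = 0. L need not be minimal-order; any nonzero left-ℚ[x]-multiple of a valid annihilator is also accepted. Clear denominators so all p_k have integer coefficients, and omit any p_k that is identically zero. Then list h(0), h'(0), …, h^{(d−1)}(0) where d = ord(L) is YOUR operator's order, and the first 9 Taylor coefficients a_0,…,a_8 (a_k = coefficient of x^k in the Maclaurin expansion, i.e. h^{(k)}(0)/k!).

f: a_k = -1, 0, 8, 0, -32/3, 0, 256/45, 0, -512/315, …
f∘r: x↦r, Dx↦Dx/r' in L_f ⇒ L₀.
L = 64 + (4 + 24·x + 48·x^2 + 32·x^3)·Dx + (1 + 8·x + 24·x^2 + 32·x^3 + 16·x^4)·Dx^2  (order 2).
h: a_k = -1, 0, 32, -128, 640/3, 1024/3, -175616/45, 83968/5, -3217408/63, …
ICs: h(0) = -1, h′(0) = 0.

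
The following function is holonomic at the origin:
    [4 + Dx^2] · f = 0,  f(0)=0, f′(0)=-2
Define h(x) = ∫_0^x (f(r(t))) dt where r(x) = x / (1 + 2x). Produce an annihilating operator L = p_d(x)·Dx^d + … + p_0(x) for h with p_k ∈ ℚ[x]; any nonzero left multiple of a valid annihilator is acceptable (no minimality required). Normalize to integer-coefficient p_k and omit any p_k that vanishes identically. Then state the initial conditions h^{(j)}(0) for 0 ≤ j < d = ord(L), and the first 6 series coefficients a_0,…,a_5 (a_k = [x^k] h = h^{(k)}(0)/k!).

f: a_k = 0, -2, 0, 4/3, 0, -4/15, …
Substitute x→r, Dx→(1/r')Dx; clear ⇒ L₀.
Integrate: L := L₀·Dx.
L = 4·Dx + (4 + 24·x + 48·x^2 + 32·x^3)·Dx^2 + (1 + 8·x + 24·x^2 + 32·x^3 + 16·x^4)·Dx^3  (order 3).
h: a_k = 0, 0, -1, 4/3, -5/3, 8/5, …
ICs: h(0) = 0, h′(0) = 0, h′′(0) = -2.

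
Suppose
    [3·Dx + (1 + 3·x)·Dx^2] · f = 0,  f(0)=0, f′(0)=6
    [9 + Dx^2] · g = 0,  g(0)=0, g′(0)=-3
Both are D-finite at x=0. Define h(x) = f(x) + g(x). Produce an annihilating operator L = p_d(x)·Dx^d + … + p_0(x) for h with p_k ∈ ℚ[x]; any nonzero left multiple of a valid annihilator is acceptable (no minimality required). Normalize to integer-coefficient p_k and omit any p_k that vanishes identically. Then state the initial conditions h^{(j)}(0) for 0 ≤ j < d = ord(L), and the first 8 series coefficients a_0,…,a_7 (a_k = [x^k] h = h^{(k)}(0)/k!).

f: a_k = 0, 6, -9, 18, -81/2, 486/5, -243, 4374/7, …
g: a_k = 0, -3, 0, 9/2, 0, -81/40, 0, 243/560, …
Weyl lclm of L_f,L_g ⇒ L₀ (ord ≤ 4).
L = (63 + 54·x + 81·x^2)·Dx + (9 + 45·x + 81·x^2 + 81·x^3)·Dx^2 + (7 + 6·x + 9·x^2)·Dx^3 + (1 + 5·x + 9·x^2 + 9·x^3)·Dx^4  (order 4).
h: a_k = 0, 3, -9, 45/2, -81/2, 3807/40, -243, 350163/560, …
ICs: h(0) = 0, h′(0) = 3, h′′(0) = -18, h′′′(0) = 135.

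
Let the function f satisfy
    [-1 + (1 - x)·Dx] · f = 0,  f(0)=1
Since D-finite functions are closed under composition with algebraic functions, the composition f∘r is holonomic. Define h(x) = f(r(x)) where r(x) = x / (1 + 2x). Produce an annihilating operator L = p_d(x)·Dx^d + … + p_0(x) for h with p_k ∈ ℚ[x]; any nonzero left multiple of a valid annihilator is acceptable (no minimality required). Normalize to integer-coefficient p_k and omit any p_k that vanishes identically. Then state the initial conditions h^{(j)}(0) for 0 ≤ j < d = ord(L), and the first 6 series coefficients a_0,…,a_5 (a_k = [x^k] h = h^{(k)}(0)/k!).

L = -1 + (1 + 3·x + 2·x^2)·Dx  (order 1).
h: a_k = 1, 1, -1, 1, -1, 1, …
ICs: h(0) = 1.

f: a_k = 1, 1, 1, 1, 1, 1, …
L₀ from L_f via x↦r, Dx↦r'^{-1}Dx.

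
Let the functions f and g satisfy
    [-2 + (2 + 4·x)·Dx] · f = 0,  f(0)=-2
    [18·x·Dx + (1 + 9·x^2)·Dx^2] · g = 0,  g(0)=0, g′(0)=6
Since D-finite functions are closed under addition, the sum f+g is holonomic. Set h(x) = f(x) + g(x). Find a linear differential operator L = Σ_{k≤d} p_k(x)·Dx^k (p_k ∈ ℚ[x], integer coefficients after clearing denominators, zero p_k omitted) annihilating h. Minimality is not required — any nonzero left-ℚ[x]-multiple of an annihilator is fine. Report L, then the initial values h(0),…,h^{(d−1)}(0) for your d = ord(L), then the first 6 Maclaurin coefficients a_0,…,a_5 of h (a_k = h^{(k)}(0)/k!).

L = (-18 - 90·x + 486·x^2 + 486·x^3)·Dx + (-21 - 72·x + 360·x^2 + 1944·x^3 + 1701·x^4)·Dx^2 + (-1 + 16·x + 54·x^2 + 198·x^3 + 567·x^4 + 486·x^5)·Dx^3  (order 3).
h: a_k = -2, 4, 1, -19, 5/4, 1909/20, …
ICs: h(0) = -2, h′(0) = 4, h′′(0) = 2.

f: a_k = -2, -2, 1, -1, 5/4, -7/4, …
g: a_k = 0, 6, 0, -18, 0, 486/5, …
h₀=f+g: left-lcm gives L₀, ord ≤ 3.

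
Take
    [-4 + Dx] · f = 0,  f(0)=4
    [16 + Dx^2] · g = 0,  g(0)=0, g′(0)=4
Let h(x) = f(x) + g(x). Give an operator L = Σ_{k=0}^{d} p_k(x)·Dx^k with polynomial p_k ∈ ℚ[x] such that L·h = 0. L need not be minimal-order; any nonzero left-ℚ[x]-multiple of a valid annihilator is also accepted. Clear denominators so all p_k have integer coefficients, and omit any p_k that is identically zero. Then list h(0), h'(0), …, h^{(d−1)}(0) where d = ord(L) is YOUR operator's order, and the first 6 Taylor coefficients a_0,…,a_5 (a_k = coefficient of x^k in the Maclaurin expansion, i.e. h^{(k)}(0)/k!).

f: a_k = 4, 16, 32, 128/3, 128/3, 512/15, …
g: a_k = 0, 4, 0, -32/3, 0, 128/15, …
Sum ⇒ L₀ = lclm(L_f,L_g) in ℚ(x)⟨Dx⟩.
L = -64 + 16·Dx - 4·Dx^2 + Dx^3  (order 3).
h: a_k = 4, 20, 32, 32, 128/3, 128/3, …
ICs: h(0) = 4, h′(0) = 20, h′′(0) = 64.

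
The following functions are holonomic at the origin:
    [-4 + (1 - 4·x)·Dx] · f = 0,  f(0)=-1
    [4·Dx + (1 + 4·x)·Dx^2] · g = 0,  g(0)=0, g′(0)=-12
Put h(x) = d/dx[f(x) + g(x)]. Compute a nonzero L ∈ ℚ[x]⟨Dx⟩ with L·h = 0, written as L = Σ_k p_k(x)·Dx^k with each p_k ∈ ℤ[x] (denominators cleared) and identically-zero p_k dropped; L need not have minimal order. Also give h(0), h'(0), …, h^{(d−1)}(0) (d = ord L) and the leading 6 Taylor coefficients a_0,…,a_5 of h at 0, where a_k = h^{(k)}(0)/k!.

L = (160 + 128·x) + (16 + 256·x + 256·x^2)·Dx + (-3 - 4·x + 48·x^2 + 64·x^3)·Dx^2  (order 2).
h: a_k = -16, 16, -384, -256, -8192, -12288, …
ICs: h(0) = -16, h′(0) = 16.

f: a_k = -1, -4, -16, -64, -256, -1024, …
g: a_k = 0, -12, 24, -64, 192, -3072/5, …
Sum ⇒ L₀ = lclm(L_f,L_g) in ℚ(x)⟨Dx⟩.
h=h₀': d/dx-closure on L₀ ⇒ L.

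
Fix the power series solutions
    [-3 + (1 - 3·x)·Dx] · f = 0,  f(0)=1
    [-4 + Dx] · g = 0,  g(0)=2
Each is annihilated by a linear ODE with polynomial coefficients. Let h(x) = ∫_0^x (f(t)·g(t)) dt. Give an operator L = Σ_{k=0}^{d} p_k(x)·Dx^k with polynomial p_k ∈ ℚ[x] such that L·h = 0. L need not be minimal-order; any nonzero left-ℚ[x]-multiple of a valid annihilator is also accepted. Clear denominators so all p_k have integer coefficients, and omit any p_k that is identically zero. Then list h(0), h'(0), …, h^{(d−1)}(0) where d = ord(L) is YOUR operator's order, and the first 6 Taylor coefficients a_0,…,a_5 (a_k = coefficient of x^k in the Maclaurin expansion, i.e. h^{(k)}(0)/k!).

f: a_k = 1, 3, 9, 27, 81, 243, …
g: a_k = 2, 8, 16, 64/3, 64/3, 256/15, …
L₀ := L_f ⊗_s L_g (sym. prod.), ord ≤ 1.
h=∫h₀ ⇒ L = L₀·Dx.
L = (7 - 12·x)·Dx + (-1 + 3·x)·Dx^2  (order 2).
h: a_k = 0, 2, 7, 58/3, 293/6, 1822/15, …
ICs: h(0) = 0, h′(0) = 2.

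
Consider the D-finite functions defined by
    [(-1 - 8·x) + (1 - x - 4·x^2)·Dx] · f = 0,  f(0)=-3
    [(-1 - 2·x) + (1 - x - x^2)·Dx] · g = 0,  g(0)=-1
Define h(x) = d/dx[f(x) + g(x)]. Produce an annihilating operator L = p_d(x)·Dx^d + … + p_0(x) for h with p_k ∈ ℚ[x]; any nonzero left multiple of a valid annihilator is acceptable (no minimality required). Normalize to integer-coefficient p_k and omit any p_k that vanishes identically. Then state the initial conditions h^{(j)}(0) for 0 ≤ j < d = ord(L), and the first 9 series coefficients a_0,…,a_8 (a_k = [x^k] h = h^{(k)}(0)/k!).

L = (-6 - 216·x - 240·x^2 - 984·x^3 - 1554·x^4 - 1440·x^5 + 576·x^6) + (6 + 54·x + 66·x^2 + 144·x^3 - 177·x^4 - 1506·x^5 - 672·x^6 + 384·x^7)·Dx + (-1 + 2·x - 11·x^2 - 2·x^3 + 122·x^4 + 9·x^5 - 243·x^6 - 48·x^7 + 48·x^8)·Dx^2  (order 2).
h: a_k = -4, -34, -90, -368, -1015, -3336, -9408, -28232, -79578, …
ICs: h(0) = -4, h′(0) = -34.

f: a_k = -3, -3, -15, -27, -87, -195, -543, -1323, -3495, …
g: a_k = -1, -1, -2, -3, -5, -8, -13, -21, -34, …
h₀=f+g: left-lcm gives L₀, ord ≤ 2.
Differentiate: ansatz ord ≤ ord L₀ ⇒ L.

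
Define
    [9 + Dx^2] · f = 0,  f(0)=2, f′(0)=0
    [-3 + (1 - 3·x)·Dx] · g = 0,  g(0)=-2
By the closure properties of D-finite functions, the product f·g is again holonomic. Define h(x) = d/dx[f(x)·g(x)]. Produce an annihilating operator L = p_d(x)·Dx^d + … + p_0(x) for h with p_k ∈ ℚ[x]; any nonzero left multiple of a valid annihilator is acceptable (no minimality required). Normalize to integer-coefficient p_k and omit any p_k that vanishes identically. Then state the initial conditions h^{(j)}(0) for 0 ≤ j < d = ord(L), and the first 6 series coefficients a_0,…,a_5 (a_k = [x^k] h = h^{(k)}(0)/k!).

L = (-9 - 54·x + 81·x^2) + (-6 + 18·x)·Dx + (1 - 6·x + 9·x^2)·Dx^2  (order 2).
h: a_k = -12, -36, -162, -702, -5265/2, -94527/10, …
ICs: h(0) = -12, h′(0) = -36.

f: a_k = 2, 0, -9, 0, 27/4, 0, …
g: a_k = -2, -6, -18, -54, -162, -486, …
L₀ := L_f ⊗_s L_g (sym. prod.), ord ≤ 2.
Differentiate: ansatz ord ≤ ord L₀ ⇒ L.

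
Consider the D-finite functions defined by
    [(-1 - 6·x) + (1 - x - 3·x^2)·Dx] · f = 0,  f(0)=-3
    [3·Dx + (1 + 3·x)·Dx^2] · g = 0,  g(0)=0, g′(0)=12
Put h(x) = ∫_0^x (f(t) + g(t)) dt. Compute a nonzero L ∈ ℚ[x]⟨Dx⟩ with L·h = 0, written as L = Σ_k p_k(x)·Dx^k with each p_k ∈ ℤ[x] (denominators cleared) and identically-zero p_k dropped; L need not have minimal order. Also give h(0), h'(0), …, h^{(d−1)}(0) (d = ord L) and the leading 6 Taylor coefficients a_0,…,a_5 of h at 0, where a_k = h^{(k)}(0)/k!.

L = (270 + 1422·x + 3780·x^2 + 2916·x^3 + 2916·x^4)·Dx^2 + (24 + 468·x + 2736·x^2 + 5616·x^3 + 5994·x^4 + 4860·x^5)·Dx^3 + (-11 - 79·x - 129·x^2 + 171·x^3 + 783·x^4 + 1377·x^5 + 972·x^6)·Dx^4  (order 4).
h: a_k = 0, -3, 9/2, -10, 15/4, -138/5, …
ICs: h(0) = 0, h′(0) = -3, h′′(0) = 9, h′′′(0) = -60.

f: a_k = -3, -3, -12, -21, -57, -120, …
g: a_k = 0, 12, -18, 36, -81, 972/5, …
f+g: L₀ = lclm(L_f,L_g), ord ≤ 1+2.
∫: right-multiply L₀ by Dx.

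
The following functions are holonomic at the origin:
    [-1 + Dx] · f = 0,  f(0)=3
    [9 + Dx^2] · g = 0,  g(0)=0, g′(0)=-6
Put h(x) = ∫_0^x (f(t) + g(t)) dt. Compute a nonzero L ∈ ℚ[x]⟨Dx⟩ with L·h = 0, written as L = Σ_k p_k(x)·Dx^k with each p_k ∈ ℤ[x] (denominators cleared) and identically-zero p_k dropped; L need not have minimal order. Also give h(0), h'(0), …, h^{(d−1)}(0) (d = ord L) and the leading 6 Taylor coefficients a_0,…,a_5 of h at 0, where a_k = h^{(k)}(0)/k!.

f: a_k = 3, 3, 3/2, 1/2, 1/8, 1/40, …
g: a_k = 0, -6, 0, 9, 0, -81/20, …
Weyl lclm of L_f,L_g ⇒ L₀ (ord ≤ 3).
Integrate: L := L₀·Dx.
L = -9·Dx + 9·Dx^2 - Dx^3 + Dx^4  (order 4).
h: a_k = 0, 3, -3/2, 1/2, 19/8, 1/40, …
ICs: h(0) = 0, h′(0) = 3, h′′(0) = -3, h′′′(0) = 3.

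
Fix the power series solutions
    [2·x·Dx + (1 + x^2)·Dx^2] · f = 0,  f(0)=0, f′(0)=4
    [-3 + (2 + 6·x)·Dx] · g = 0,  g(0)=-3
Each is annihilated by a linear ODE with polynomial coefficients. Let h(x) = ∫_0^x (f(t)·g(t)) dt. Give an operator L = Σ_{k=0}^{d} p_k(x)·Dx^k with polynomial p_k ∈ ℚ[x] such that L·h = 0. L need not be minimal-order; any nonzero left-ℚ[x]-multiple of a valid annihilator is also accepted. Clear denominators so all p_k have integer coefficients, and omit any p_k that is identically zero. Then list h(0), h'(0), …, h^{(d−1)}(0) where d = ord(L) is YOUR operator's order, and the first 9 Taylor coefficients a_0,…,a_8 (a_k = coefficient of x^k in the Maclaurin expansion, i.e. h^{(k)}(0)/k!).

f: a_k = 0, 4, 0, -4/3, 0, 4/5, 0, -4/7, 0, …
g: a_k = -3, -9/2, 27/8, -81/16, 1215/128, -5103/256, 45927/1024, -216513/2048, 8444007/32768, …
Product ⇒ symmetric product L₀, ord ≤ 2.
h=∫h₀ ⇒ L = L₀·Dx.
L = (27 - 12·x - 9·x^2)·Dx + (-12 - 28·x + 36·x^2 + 36·x^3)·Dx^2 + (4 + 24·x + 40·x^2 + 24·x^3 + 36·x^4)·Dx^3  (order 3).
h: a_k = 0, 0, -6, -6, 35/8, -57/20, 1657/320, -3501/320, 1533597/71680, …
ICs: h(0) = 0, h′(0) = 0, h′′(0) = -12.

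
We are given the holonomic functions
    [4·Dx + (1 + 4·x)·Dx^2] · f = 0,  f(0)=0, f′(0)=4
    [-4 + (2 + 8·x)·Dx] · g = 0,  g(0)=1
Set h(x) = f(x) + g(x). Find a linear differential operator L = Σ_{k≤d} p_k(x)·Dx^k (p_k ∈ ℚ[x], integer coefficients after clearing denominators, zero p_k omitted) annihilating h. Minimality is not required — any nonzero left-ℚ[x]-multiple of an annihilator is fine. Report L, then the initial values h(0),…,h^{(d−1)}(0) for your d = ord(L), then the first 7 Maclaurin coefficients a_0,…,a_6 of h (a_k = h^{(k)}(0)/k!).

f: a_k = 0, 4, -8, 64/3, -64, 1024/5, -2048/3, …
g: a_k = 1, 2, -2, 4, -10, 28, -84, …
h₀=f+g: left-lcm gives L₀, ord ≤ 3.
L = 8·Dx + (10 + 40·x)·Dx^2 + (1 + 8·x + 16·x^2)·Dx^3  (order 3).
h: a_k = 1, 6, -10, 76/3, -74, 1164/5, -2300/3, …
ICs: h(0) = 1, h′(0) = 6, h′′(0) = -20.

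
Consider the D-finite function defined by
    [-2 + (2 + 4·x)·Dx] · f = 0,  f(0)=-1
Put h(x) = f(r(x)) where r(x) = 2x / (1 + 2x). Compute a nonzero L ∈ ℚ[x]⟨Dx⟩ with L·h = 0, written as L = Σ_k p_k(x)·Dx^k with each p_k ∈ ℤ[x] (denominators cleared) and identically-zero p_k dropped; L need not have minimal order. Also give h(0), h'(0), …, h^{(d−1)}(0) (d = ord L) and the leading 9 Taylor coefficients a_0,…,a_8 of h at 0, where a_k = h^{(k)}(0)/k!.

f: a_k = -1, -1, 1/2, -1/2, 5/8, -7/8, 21/16, -33/16, 429/128, …
h₀=f(r): pull back L_f along r ⇒ L₀.
L = -2 + (1 + 8·x + 12·x^2)·Dx  (order 1).
h: a_k = -1, -2, 6, -20, 74, -300, 1308, -6024, 28890, …
ICs: h(0) = -1.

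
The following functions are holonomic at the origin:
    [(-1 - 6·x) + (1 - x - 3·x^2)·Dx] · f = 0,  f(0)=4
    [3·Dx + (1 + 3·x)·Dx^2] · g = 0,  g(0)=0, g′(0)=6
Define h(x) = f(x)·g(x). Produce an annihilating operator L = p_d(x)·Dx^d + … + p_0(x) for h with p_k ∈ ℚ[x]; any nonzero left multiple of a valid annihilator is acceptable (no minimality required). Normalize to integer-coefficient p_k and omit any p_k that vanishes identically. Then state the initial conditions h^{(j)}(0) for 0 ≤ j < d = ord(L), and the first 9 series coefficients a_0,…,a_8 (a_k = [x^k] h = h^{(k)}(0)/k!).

f: a_k = 4, 4, 16, 28, 76, 160, 388, 868, 2032, …
g: a_k = 0, 6, -9, 18, -81/2, 486/5, -243, 4374/7, -6561/4, …
f·g: L₀ = L_f ⊗_s L_g, ord ≤ 1·2.
L = (9 + 36·x) + (-1 + 21·x + 45·x^2)·Dx + (-1 - 2·x + 6·x^2 + 9·x^3)·Dx^2  (order 2).
h: a_k = 0, 24, -12, 132, -66, 3594/5, -2256/5, 147162/35, -129849/35, …
ICs: h(0) = 0, h′(0) = 24.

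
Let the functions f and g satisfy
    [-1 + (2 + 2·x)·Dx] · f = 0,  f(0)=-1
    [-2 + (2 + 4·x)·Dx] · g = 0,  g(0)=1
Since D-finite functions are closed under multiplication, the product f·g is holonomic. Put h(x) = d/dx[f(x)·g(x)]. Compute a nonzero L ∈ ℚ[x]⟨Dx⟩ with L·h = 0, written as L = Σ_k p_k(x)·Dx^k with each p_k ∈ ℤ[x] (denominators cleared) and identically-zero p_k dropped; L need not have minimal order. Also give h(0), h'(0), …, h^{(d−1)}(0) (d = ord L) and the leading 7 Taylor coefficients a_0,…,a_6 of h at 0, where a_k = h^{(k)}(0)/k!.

L = -1 + (-6 - 26·x - 36·x^2 - 16·x^3)·Dx  (order 1).
h: a_k = -3/2, 1/4, -9/16, 37/32, -585/256, 2271/512, -17493/2048, …
ICs: h(0) = -3/2.

f: a_k = -1, -1/2, 1/8, -1/16, 5/128, -7/256, 21/1024, …
g: a_k = 1, 1, -1/2, 1/2, -5/8, 7/8, -21/16, …
f·g: L₀ = L_f ⊗_s L_g, ord ≤ 1·1.
h₀' ⇒ L via d/dx closure of L₀.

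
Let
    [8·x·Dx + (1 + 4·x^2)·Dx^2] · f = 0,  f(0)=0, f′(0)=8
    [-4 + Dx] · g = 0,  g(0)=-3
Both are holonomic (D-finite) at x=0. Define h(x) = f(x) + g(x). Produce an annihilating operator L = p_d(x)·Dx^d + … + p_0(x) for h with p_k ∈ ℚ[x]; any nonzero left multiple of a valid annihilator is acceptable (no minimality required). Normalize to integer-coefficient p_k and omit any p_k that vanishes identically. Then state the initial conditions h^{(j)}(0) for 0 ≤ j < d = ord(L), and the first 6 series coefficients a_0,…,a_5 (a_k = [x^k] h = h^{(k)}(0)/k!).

L = (8 - 32·x - 96·x^2 - 128·x^3)·Dx + (-6 - 8·x^2 - 64·x^4)·Dx^2 + (1 + 2·x + 8·x^2 + 8·x^3 + 16·x^4)·Dx^3  (order 3).
h: a_k = -3, -4, -24, -128/3, -32, 0, …
ICs: h(0) = -3, h′(0) = -4, h′′(0) = -48.

f: a_k = 0, 8, 0, -32/3, 0, 128/5, …
g: a_k = -3, -12, -24, -32, -32, -128/5, …
Weyl lclm of L_f,L_g ⇒ L₀ (ord ≤ 3).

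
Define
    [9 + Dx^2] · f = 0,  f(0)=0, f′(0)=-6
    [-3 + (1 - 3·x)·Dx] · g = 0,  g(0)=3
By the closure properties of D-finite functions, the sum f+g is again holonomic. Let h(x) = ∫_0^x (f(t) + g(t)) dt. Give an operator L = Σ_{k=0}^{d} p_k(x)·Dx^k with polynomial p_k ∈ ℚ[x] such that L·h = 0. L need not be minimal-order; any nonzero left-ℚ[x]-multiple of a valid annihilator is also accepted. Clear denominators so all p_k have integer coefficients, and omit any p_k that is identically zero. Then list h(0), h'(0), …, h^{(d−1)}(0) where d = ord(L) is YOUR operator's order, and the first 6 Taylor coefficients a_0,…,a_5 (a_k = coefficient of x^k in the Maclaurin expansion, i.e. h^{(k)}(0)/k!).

L = (-63 + 54·x - 81·x^2)·Dx + (9 - 45·x + 81·x^2 - 81·x^3)·Dx^2 + (-7 + 6·x - 9·x^2)·Dx^3 + (1 - 5·x + 9·x^2 - 9·x^3)·Dx^4  (order 4).
h: a_k = 0, 3, 3/2, 9, 45/2, 243/5, …
ICs: h(0) = 0, h′(0) = 3, h′′(0) = 3, h′′′(0) = 54.

f: a_k = 0, -6, 0, 9, 0, -81/20, …
g: a_k = 3, 9, 27, 81, 243, 729, …
L₀ := lclm(L_f,L_g); ord L₀ ≤ 2+1.
Integrate: L := L₀·Dx.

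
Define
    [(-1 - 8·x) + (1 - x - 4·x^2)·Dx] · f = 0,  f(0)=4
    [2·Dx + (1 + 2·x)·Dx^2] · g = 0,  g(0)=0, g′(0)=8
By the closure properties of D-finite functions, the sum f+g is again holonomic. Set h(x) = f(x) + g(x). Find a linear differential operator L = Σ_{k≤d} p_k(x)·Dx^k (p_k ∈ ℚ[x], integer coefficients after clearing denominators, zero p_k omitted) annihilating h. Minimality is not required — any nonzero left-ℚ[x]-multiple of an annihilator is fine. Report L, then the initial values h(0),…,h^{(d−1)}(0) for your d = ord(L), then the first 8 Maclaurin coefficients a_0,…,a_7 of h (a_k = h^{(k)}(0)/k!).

f: a_k = 4, 4, 20, 36, 116, 260, 724, 1764, …
g: a_k = 0, 8, -8, 32/3, -16, 128/5, -128/3, 512/7, …
Sum ⇒ L₀ = lclm(L_f,L_g) in ℚ(x)⟨Dx⟩.
L = (94 + 644·x + 1664·x^2 + 1920·x^3 + 1536·x^4)·Dx + (23 + 324·x + 1448·x^2 + 3072·x^3 + 3904·x^4 + 2560·x^5)·Dx^2 + (-6 - 35·x - 53·x^2 + 98·x^3 + 528·x^4 + 864·x^5 + 512·x^6)·Dx^3  (order 3).
h: a_k = 4, 12, 12, 140/3, 100, 1428/5, 2044/3, 12860/7, …
ICs: h(0) = 4, h′(0) = 12, h′′(0) = 24.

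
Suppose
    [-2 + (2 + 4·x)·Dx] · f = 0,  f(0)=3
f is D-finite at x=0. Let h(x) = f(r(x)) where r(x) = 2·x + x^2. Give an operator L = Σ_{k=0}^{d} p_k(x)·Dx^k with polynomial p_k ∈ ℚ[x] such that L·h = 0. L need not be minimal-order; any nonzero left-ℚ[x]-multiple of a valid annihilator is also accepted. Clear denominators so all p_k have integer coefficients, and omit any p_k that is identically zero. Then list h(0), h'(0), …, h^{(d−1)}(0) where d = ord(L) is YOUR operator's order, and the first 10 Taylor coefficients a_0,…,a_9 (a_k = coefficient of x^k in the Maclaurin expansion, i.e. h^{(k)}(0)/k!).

f: a_k = 3, 3, -3/2, 3/2, -15/8, 21/8, -63/16, 99/16, -1287/128, 2145/128, …
L₀ from L_f via x↦r, Dx↦r'^{-1}Dx.
L = (-2 - 2·x) + (1 + 4·x + 2·x^2)·Dx  (order 1).
h: a_k = 3, 6, -3, 6, -27/2, 33, -171/2, 231, -5151/8, 7353/4, …
ICs: h(0) = 3.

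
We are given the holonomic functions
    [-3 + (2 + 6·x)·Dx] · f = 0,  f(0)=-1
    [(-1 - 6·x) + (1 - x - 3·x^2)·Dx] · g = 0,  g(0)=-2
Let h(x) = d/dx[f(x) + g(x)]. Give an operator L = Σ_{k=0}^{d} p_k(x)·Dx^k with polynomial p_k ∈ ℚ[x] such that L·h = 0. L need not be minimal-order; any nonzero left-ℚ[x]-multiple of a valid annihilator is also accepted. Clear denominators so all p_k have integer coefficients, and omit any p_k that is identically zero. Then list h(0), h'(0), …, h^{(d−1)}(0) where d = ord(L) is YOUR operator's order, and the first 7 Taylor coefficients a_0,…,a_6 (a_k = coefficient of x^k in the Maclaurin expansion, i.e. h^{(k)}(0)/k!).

L = (-468 - 2754·x - 7452·x^2 - 6804·x^3 - 7290·x^4) + (-141 - 2052·x - 10179·x^2 - 21384·x^3 - 26001·x^4 - 21870·x^5)·Dx + (38 + 274·x + 546·x^2 - 234·x^3 - 2970·x^4 - 6642·x^5 - 4860·x^6)·Dx^2  (order 2).
h: a_k = -7/2, -55/4, -753/16, -4459/32, -110905/256, -550041/512, -6727021/2048, …
ICs: h(0) = -7/2, h′(0) = -55/4.

f: a_k = -1, -3/2, 9/8, -27/16, 405/128, -1701/256, 15309/1024, …
g: a_k = -2, -2, -8, -14, -38, -80, -194, …
f+g: L₀ = lclm(L_f,L_g), ord ≤ 1+1.
Differentiate: ansatz ord ≤ ord L₀ ⇒ L.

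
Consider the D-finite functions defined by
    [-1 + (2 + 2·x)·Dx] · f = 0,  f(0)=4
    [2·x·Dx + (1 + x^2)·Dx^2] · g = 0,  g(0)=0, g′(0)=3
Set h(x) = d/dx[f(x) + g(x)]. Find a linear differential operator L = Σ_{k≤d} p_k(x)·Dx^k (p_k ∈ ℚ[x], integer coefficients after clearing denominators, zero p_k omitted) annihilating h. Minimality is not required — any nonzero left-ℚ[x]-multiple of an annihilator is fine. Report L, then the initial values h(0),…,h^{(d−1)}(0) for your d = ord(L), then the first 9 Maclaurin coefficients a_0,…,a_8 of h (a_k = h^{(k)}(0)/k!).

L = (-4 - 10·x + 12·x^2 + 6·x^3) + (-11 - 16·x + 10·x^2 + 48·x^3 + 21·x^4)·Dx + (-2 + 6·x + 12·x^2 + 12·x^3 + 14·x^4 + 6·x^5)·Dx^2  (order 2).
h: a_k = 5, -1, -9/4, -5/8, 227/64, -63/128, -1305/512, -429/1024, 55587/16384, …
ICs: h(0) = 5, h′(0) = -1.

f: a_k = 4, 2, -1/2, 1/4, -5/32, 7/64, -21/256, 33/512, -429/8192, …
g: a_k = 0, 3, 0, -1, 0, 3/5, 0, -3/7, 0, …
Sum ⇒ L₀ = lclm(L_f,L_g) in ℚ(x)⟨Dx⟩.
h=h₀': d/dx-closure on L₀ ⇒ L.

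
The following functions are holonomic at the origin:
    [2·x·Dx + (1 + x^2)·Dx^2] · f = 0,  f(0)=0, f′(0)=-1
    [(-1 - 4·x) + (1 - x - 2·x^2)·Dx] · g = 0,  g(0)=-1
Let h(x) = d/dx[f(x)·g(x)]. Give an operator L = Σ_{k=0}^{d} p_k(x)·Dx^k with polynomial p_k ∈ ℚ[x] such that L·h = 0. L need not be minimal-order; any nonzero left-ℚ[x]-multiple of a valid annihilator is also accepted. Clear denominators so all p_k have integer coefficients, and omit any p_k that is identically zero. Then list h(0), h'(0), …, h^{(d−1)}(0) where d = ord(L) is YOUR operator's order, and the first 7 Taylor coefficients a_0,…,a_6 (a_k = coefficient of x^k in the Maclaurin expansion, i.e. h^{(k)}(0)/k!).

L = (18 + 90·x^2 + 48·x^3 + 144·x^4) + (7 + 30·x + 27·x^2 + 82·x^3 + 48·x^4 + 96·x^5)·Dx + (-2 + x - 3·x^2 + 9·x^3 + 11·x^4 + 8·x^5 + 12·x^6)·Dx^2  (order 2).
h: a_k = 1, 2, 8, 56/3, 51, 586/5, 4178/15, …
ICs: h(0) = 1, h′(0) = 2.

f: a_k = 0, -1, 0, 1/3, 0, -1/5, 0, …
g: a_k = -1, -1, -3, -5, -11, -21, -43, …
L₀ := L_f ⊗_s L_g (sym. prod.), ord ≤ 2.
Derive L from L₀ (diff closure).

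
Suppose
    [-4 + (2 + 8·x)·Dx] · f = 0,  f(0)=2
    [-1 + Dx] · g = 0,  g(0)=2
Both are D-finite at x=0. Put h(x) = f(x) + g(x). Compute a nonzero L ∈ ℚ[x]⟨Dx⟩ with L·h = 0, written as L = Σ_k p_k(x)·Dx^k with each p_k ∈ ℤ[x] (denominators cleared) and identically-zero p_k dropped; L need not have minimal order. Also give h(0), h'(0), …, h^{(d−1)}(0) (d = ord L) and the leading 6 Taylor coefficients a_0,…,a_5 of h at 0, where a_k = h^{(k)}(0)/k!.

L = (6 + 8·x) + (-5 - 8·x - 16·x^2)·Dx + (-1 + 16·x^2)·Dx^2  (order 2).
h: a_k = 4, 6, -3, 25/3, -239/12, 3361/60, …
ICs: h(0) = 4, h′(0) = 6.

f: a_k = 2, 4, -4, 8, -20, 56, …
g: a_k = 2, 2, 1, 1/3, 1/12, 1/60, …
Weyl lclm of L_f,L_g ⇒ L₀ (ord ≤ 2).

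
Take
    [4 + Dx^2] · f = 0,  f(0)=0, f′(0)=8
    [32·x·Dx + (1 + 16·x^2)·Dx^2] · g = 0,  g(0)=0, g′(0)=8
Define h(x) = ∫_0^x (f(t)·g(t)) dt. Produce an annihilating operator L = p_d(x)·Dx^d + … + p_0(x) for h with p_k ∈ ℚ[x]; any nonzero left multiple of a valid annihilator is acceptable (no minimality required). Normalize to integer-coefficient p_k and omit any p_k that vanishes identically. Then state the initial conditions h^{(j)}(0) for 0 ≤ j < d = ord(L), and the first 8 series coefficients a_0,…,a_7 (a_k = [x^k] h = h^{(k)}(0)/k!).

L = (1360 + 60416·x^2 + 106496·x^4 + 262144·x^6 + 1048576·x^8)·Dx + (2304·x + 45056·x^3 + 196608·x^5 + 1048576·x^7)·Dx^2 + (360 + 15872·x^2 + 36864·x^4 + 131072·x^6 + 524288·x^8)·Dx^3 + (576·x + 11264·x^3 + 49152·x^5 + 262144·x^7)·Dx^4 + (5 + 192·x^2 + 2560·x^4 + 16384·x^6 + 65536·x^8)·Dx^5  (order 5).
h: a_k = 0, 0, 0, 64/3, 0, -384/5, 0, 31616/63, …
ICs: h(0) = 0, h′(0) = 0, h′′(0) = 0, h′′′(0) = 128, h′′′′(0) = 0.

f: a_k = 0, 8, 0, -16/3, 0, 16/15, 0, -32/315, …
g: a_k = 0, 8, 0, -128/3, 0, 2048/5, 0, -32768/7, …
Product ⇒ symmetric product L₀, ord ≤ 4.
Integrate: L := L₀·Dx.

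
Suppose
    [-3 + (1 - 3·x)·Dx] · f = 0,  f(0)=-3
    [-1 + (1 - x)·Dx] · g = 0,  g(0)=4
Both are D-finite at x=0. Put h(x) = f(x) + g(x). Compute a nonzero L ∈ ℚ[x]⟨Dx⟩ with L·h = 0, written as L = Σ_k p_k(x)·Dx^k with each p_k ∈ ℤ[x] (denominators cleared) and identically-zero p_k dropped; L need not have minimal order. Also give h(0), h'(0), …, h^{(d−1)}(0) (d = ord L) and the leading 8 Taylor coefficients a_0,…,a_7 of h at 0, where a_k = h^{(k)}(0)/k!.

f: a_k = -3, -9, -27, -81, -243, -729, -2187, -6561, …
g: a_k = 4, 4, 4, 4, 4, 4, 4, 4, …
Weyl lclm of L_f,L_g ⇒ L₀ (ord ≤ 2).
L = -6 + (8 - 12·x)·Dx + (-1 + 4·x - 3·x^2)·Dx^2  (order 2).
h: a_k = 1, -5, -23, -77, -239, -725, -2183, -6557, …
ICs: h(0) = 1, h′(0) = -5.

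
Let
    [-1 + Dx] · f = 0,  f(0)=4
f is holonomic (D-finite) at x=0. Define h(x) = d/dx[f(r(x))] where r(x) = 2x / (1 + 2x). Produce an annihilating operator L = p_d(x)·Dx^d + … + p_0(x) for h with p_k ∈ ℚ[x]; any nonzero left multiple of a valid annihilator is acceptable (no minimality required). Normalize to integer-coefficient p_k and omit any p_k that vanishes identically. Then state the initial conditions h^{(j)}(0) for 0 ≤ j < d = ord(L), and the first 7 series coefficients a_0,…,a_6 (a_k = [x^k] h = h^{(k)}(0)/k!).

f: a_k = 4, 4, 2, 2/3, 1/6, 1/30, 1/180, …
Substitute x→r, Dx→(1/r')Dx; clear ⇒ L₀.
Derive L from L₀ (diff closure).
L = (-2 - 8·x) + (-1 - 4·x - 4·x^2)·Dx  (order 1).
h: a_k = 8, -16, 16, 32/3, -304/3, 4832/15, -34912/45, …
ICs: h(0) = 8.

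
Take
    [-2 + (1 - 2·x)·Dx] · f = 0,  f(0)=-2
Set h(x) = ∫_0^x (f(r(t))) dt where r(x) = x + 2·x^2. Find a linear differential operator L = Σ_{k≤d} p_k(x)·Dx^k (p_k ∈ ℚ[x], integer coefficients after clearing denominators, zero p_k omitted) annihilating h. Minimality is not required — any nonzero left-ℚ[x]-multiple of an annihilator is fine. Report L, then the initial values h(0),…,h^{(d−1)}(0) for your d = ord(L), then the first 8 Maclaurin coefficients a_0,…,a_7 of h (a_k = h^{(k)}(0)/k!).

f: a_k = -2, -4, -8, -16, -32, -64, -128, -256, …
Substitute x→r, Dx→(1/r')Dx; clear ⇒ L₀.
∫: right-multiply L₀ by Dx.
L = (2 + 8·x)·Dx + (-1 + 2·x + 4·x^2)·Dx^2  (order 2).
h: a_k = 0, -2, -2, -16/3, -12, -32, -256/3, -1664/7, …
ICs: h(0) = 0, h′(0) = -2.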